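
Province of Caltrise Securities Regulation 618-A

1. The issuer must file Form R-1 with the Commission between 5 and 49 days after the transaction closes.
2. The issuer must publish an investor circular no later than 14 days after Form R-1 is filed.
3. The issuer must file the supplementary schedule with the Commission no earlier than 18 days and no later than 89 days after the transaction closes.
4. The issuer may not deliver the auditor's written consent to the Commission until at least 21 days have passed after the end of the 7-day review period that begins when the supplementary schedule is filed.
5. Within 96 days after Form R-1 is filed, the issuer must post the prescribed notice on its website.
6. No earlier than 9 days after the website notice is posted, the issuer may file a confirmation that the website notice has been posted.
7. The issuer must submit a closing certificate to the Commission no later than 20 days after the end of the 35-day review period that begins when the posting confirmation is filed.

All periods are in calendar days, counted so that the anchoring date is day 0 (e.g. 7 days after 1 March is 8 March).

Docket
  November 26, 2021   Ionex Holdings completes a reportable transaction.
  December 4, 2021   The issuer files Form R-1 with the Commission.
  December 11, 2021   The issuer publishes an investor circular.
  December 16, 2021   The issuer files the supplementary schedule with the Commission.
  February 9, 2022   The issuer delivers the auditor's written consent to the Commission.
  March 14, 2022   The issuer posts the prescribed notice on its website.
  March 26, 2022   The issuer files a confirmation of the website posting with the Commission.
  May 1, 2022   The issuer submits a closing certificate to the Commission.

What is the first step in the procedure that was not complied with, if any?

(1) the permitted window runs from November 26, 2021 + 5 = December 1, 2021 to November 26, 2021 + 49 = January 14, 2022; done December 4, 2021, which is between those dates.
(2) due by December 4, 2021 + 14 days = December 18, 2021; completed December 11, 2021, before the deadline.
(3) the permitted window runs from November 26, 2021 + 18 = December 14, 2021 to November 26, 2021 + 89 = February 23, 2022; done December 16, 2021, which is between those dates.
(4) permitted from December 23, 2021 + 21 days = January 13, 2022 onward; done February 9, 2022 — permitted.
(5) due by December 4, 2021 + 96 days = March 10, 2022; not done until March 14, 2022, 4 days after the deadline.
The procedure was therefore not followed at step 5.

Step 5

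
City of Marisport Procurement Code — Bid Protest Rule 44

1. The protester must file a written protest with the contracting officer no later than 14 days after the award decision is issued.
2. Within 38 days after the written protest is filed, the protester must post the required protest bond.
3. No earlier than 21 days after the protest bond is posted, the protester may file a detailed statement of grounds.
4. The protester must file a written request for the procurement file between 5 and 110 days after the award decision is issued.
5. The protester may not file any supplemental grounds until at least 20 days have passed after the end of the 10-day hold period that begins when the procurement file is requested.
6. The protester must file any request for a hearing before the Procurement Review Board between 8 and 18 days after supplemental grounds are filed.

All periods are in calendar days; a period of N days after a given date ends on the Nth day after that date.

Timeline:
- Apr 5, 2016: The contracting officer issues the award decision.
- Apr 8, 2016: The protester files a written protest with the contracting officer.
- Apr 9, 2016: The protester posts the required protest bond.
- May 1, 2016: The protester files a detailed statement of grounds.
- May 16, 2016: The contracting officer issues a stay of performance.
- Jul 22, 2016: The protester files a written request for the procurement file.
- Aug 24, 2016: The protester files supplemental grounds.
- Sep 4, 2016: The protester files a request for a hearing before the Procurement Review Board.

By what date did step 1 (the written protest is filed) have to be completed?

Apr 19, 2016

Step 1 runs from Apr 5, 2016, when the award decision is issued. 14 days after Apr 5, 2016 is Apr 19, 2016.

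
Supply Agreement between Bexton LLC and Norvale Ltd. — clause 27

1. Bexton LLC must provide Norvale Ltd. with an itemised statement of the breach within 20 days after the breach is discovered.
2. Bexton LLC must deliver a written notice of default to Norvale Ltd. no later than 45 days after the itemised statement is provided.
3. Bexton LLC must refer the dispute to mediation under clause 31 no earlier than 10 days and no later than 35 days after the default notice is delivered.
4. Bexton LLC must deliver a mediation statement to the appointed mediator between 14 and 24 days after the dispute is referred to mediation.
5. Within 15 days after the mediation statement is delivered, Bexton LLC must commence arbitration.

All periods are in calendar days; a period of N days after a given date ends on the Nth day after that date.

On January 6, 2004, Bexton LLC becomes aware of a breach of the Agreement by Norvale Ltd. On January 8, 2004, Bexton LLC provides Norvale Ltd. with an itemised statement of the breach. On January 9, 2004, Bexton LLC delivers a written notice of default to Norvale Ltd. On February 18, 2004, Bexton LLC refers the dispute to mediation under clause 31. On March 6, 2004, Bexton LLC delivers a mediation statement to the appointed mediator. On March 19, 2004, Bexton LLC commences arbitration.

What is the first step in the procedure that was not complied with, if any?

Step 1 — counting 20 days from January 6, 2004 (when the breach is discovered) gives a deadline of January 26, 2004; completed January 8, 2004, before the deadline.
Step 2 — counting 45 days from January 8, 2004 (when the itemised statement is provided) gives a deadline of February 22, 2004; done January 9, 2004 — timely.
Step 3 — 10 and 35 days from January 9, 2004 (when the default notice is delivered) are January 19, 2004 and February 13, 2004 respectively; done February 18, 2004 — 5 days after the window closed.
That is the first point of non-compliance.

Step 3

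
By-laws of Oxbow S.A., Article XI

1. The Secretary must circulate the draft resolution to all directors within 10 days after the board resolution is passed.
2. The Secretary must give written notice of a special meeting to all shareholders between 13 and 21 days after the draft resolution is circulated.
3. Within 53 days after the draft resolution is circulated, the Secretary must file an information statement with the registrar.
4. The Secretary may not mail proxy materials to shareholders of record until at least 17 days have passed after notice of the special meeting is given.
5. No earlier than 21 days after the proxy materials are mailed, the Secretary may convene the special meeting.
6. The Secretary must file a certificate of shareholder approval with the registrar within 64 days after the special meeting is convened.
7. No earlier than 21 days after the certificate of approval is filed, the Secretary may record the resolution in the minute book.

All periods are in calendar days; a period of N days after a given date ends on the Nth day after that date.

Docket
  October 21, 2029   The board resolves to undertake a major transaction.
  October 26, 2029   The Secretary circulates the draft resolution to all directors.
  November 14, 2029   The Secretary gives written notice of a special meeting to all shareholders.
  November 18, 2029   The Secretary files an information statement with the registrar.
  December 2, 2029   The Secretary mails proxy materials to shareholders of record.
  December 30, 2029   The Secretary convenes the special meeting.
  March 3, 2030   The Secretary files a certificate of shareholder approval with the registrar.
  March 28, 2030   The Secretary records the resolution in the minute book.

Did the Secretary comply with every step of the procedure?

Step 1: 10 days after October 21, 2029 (when the board resolution is passed) is October 31, 2029; done October 26, 2029 — timely.
Step 2: the window is 13–21 days after October 26, 2029 (when the draft resolution is circulated), so November 8, 2029 through November 16, 2029; November 14, 2029 falls inside that range.
Step 3: 53 days after October 26, 2029 (when the draft resolution is circulated) is December 18, 2029; done November 18, 2029 — timely.
Step 4: the earliest permitted date is 17 days after November 14, 2029 (when notice of the special meeting is given), i.e. December 1, 2029; done December 2, 2029, after the minimum wait.
Step 5: the earliest permitted date is 21 days after December 2, 2029 (when the proxy materials are mailed), i.e. December 23, 2029; December 30, 2029 is on or after that date.
Step 6: 64 days after December 30, 2029 (when the special meeting is convened) is March 4, 2030; done March 3, 2030 — timely.
Step 7: the earliest permitted date is 21 days after March 3, 2030 (when the certificate of approval is filed), i.e. March 24, 2030; done March 28, 2030 — permitted.

Yes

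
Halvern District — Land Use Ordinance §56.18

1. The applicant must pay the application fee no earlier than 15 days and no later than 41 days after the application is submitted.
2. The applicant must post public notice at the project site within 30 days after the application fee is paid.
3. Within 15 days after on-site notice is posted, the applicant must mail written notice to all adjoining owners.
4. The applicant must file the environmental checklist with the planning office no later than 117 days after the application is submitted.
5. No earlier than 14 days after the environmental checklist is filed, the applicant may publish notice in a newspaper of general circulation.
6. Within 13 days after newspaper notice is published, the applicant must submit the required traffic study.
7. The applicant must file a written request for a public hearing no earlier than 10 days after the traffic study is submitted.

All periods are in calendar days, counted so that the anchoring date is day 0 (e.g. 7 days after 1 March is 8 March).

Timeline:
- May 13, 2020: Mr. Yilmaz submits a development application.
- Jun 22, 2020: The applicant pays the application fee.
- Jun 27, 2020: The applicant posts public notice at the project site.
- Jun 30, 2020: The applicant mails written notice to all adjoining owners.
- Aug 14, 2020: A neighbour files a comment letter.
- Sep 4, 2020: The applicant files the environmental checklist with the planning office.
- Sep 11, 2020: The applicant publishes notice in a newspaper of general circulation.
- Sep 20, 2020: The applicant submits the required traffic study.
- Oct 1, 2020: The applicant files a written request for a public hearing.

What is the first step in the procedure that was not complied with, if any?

Step 5

Step 1 — 15 and 41 days from May 13, 2020 (when the application is submitted) are May 28, 2020 and Jun 23, 2020 respectively; done Jun 22, 2020 — within the window.
Step 2 — counting 30 days from Jun 22, 2020 (when the application fee is paid) gives a deadline of Jul 22, 2020; Jun 27, 2020 is within that limit.
Step 3 — counting 15 days from Jun 27, 2020 (when on-site notice is posted) gives a deadline of Jul 12, 2020; Jun 30, 2020 is within that limit.
Step 4 — counting 117 days from May 13, 2020 (when the application is submitted) gives a deadline of Sep 7, 2020; done Sep 4, 2020 — timely.
Step 5 — must wait 14 days from Sep 4, 2020 (when the environmental checklist is filed), so not before Sep 18, 2020; acted on Sep 11, 2020, 7 days prematurely.
Later steps need not be reached.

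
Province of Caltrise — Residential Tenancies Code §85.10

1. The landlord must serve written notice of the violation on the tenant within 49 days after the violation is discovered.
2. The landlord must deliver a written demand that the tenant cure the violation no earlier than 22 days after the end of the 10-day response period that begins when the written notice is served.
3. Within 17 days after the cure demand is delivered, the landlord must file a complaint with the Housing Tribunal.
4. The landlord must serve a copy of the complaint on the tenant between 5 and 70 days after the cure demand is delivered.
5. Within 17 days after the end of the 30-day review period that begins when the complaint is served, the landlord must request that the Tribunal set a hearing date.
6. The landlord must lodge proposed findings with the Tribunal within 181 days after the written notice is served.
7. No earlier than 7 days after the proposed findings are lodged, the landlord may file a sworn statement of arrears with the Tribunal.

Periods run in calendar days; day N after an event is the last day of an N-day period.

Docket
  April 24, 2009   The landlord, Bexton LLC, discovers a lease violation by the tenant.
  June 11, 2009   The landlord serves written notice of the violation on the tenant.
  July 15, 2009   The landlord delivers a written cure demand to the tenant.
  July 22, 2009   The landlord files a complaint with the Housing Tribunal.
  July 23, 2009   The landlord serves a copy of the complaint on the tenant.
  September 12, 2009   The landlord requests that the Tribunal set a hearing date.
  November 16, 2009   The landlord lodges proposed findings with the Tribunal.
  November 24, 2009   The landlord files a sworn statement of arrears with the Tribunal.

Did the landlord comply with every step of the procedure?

(1) due by April 24, 2009 + 49 days = June 12, 2009; June 11, 2009 is within that limit.
(2) permitted from June 21, 2009 + 22 days = July 13, 2009 onward; done July 15, 2009 — permitted.
(3) due by July 15, 2009 + 17 days = August 1, 2009; done July 22, 2009 — timely.
(4) the permitted window runs from July 15, 2009 + 5 = July 20, 2009 to July 15, 2009 + 70 = September 23, 2009; July 23, 2009 falls inside that range.
(5) due by August 22, 2009 + 17 days = September 8, 2009; September 12, 2009 misses that deadline by 4 days.
No need to go further; step 5 was not satisfied.

No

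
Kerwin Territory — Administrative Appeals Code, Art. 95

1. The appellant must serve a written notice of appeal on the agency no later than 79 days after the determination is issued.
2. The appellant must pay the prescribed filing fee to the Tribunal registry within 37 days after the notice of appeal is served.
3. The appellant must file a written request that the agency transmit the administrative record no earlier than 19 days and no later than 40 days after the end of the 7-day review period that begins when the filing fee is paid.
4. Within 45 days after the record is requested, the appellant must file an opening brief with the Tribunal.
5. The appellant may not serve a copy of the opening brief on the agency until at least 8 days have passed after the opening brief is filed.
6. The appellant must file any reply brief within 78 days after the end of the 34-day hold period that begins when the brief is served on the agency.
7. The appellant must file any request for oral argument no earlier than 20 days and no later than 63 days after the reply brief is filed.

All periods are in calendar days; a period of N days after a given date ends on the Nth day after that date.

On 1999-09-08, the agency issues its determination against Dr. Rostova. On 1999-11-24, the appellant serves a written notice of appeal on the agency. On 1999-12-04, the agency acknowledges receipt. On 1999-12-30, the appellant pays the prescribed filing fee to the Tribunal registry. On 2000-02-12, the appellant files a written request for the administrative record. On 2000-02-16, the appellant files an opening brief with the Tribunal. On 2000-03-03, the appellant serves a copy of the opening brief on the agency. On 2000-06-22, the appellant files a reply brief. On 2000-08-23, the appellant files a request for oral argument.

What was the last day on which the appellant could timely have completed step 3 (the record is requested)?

The filing fee is paid on 1999-12-30; the 7-day review period therefore ends 2000-01-06, and step 3 runs from that date. The window is 19–40 days after 2000-01-06; it closes on 2000-02-15.

2000-02-15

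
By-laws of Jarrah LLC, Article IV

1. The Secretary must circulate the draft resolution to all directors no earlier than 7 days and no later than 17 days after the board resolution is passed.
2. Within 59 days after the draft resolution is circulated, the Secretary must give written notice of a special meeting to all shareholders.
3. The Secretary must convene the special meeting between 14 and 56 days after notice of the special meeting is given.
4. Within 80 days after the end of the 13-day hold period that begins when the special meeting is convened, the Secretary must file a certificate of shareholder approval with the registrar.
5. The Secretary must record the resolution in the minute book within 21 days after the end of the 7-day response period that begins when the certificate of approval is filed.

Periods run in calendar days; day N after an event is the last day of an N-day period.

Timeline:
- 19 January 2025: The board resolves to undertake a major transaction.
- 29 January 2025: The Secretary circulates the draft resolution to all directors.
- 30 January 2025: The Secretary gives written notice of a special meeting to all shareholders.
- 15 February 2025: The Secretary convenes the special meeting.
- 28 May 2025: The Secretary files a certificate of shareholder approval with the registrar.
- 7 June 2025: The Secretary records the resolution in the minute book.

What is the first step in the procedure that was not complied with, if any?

Step 4

Step 1 — 7 and 17 days from 19 January 2025 (when the board resolution is passed) are 26 January 2025 and 5 February 2025 respectively; 29 January 2025 falls inside that range.
Step 2 — counting 59 days from 29 January 2025 (when the draft resolution is circulated) gives a deadline of 29 March 2025; completed 30 January 2025, before the deadline.
Step 3 — 14 and 56 days from 30 January 2025 (when notice of the special meeting is given) are 13 February 2025 and 27 March 2025 respectively; done 15 February 2025 — within the window.
Step 4 — counting 80 days from 28 February 2025 (end of the 13-day hold period, which began when the special meeting is convened on 15 February 2025) gives a deadline of 19 May 2025; done 28 May 2025 — 9 days late.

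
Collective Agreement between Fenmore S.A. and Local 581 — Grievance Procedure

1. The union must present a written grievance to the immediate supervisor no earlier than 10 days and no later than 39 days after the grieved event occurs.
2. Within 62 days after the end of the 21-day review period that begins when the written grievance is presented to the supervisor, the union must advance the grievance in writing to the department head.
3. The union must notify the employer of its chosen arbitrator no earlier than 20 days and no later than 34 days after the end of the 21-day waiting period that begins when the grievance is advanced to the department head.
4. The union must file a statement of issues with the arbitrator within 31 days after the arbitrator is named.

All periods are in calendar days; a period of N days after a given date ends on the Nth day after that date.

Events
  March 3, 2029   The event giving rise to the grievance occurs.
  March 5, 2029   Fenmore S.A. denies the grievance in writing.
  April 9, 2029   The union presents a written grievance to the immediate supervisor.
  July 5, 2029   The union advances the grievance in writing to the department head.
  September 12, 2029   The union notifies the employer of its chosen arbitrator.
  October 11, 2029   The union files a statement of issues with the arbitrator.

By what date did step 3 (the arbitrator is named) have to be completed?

August 29, 2029

The grievance is advanced to the department head on July 5, 2029; the 21-day waiting period therefore ends July 26, 2029, and step 3 runs from that date. The window is 20–34 days after July 26, 2029; it closes on August 29, 2029.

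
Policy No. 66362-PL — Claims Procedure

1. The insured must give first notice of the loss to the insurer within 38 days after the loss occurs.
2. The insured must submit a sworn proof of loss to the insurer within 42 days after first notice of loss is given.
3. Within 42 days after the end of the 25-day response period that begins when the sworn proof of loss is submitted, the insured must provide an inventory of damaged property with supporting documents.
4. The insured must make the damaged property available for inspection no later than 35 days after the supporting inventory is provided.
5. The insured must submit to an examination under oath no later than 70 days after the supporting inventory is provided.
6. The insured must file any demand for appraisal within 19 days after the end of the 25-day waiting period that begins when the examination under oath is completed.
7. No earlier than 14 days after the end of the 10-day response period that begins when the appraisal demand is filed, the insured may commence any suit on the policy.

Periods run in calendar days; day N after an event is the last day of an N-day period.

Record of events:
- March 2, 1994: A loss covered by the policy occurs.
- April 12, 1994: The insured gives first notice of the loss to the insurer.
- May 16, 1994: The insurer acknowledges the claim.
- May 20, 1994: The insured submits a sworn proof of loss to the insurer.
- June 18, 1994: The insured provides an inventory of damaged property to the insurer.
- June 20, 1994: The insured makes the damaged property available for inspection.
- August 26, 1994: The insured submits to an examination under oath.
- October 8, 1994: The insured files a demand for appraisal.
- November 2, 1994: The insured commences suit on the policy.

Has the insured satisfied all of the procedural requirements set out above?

No

Step 1 — counting 38 days from March 2, 1994 (when the loss occurs) gives a deadline of April 9, 1994; April 12, 1994 misses that deadline by 3 days.
No need to go further; step 1 was not satisfied.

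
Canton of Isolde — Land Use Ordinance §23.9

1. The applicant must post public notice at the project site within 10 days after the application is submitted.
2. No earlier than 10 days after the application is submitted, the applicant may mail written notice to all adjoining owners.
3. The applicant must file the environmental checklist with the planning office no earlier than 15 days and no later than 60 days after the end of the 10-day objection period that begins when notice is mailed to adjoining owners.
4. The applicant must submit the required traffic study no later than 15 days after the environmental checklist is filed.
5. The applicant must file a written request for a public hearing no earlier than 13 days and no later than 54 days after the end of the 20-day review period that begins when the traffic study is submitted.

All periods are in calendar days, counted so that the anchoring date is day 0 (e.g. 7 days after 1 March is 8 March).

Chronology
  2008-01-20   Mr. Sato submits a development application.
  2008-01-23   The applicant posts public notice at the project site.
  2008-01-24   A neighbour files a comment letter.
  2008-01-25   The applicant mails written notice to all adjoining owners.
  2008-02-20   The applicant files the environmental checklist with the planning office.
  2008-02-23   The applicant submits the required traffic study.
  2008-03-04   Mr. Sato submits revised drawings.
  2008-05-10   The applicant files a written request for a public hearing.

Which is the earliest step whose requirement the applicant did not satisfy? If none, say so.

(1) due by 2008-01-20 + 10 days = 2008-01-30; completed 2008-01-23, before the deadline.
(2) permitted from 2008-01-20 + 10 days = 2008-01-30 onward; acted on 2008-01-25, 5 days prematurely.

Step 2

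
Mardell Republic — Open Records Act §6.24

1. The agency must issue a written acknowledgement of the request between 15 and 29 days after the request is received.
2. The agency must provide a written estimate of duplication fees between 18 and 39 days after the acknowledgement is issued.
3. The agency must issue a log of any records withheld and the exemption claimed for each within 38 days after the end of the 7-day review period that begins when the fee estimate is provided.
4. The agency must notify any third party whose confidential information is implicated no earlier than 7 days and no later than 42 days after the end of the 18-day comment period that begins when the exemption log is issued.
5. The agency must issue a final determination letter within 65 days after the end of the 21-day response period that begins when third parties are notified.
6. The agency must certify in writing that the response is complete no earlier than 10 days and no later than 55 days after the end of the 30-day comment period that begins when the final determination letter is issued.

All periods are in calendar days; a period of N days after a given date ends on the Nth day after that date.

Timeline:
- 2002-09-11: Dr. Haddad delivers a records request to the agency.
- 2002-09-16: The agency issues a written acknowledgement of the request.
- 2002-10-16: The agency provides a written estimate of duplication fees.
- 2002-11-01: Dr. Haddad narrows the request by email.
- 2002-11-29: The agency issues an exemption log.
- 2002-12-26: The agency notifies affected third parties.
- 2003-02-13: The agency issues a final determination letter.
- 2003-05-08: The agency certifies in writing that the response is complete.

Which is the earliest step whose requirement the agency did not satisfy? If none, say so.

Step 1: the window is 15–29 days after 2002-09-11 (when the request is received), so 2002-09-26 through 2002-10-10; 2002-09-16 is 10 days too early.
The analysis stops there.

Step 1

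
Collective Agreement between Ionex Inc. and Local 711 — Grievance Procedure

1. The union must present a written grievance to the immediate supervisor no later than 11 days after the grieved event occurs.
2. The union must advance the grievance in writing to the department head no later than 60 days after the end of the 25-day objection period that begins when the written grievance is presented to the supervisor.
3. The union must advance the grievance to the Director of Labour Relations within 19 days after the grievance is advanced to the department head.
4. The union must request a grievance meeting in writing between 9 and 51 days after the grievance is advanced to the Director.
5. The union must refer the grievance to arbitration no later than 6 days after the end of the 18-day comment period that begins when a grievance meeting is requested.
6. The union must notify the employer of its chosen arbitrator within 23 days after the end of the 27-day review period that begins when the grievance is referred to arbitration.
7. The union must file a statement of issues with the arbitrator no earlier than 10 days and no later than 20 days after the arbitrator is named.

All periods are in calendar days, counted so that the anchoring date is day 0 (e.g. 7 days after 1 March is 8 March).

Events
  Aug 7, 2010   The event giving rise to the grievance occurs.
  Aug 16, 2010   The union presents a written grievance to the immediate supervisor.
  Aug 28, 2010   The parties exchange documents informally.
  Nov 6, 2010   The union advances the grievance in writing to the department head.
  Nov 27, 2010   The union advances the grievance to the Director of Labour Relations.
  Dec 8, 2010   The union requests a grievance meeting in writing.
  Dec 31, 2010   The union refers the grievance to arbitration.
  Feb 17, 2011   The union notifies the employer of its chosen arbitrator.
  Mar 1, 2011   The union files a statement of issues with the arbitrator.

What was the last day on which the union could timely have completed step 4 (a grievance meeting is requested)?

Step 4 runs from Nov 27, 2010, when the grievance is advanced to the Director. The window is 9–51 days after Nov 27, 2010; it closes on Jan 17, 2011.

Jan 17, 2011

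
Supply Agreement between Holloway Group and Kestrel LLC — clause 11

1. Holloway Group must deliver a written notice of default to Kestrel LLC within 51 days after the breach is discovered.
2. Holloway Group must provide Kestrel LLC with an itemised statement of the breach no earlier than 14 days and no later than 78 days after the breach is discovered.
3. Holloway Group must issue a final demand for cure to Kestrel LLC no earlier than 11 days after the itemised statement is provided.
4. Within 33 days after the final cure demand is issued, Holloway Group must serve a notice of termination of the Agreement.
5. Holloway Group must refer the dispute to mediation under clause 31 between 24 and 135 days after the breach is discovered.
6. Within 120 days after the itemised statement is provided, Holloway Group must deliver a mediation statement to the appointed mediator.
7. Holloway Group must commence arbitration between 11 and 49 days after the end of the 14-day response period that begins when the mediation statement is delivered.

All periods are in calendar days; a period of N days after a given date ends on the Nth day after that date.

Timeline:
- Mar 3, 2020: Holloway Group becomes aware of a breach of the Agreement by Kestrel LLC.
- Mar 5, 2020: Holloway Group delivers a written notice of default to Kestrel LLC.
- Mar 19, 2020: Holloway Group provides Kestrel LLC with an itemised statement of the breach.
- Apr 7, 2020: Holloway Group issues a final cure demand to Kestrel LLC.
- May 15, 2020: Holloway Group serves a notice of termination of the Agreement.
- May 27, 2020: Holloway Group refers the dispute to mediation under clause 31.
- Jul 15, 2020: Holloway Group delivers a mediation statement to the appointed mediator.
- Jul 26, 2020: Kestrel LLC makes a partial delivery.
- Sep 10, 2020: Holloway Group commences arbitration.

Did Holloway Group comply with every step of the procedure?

Step 1: 51 days after Mar 3, 2020 (when the breach is discovered) is Apr 23, 2020; done Mar 5, 2020 — timely.
Step 2: the window is 14–78 days after Mar 3, 2020 (when the breach is discovered), so Mar 17, 2020 through May 20, 2020; done Mar 19, 2020, which is between those dates.
Step 3: the earliest permitted date is 11 days after Mar 19, 2020 (when the itemised statement is provided), i.e. Mar 30, 2020; done Apr 7, 2020 — permitted.
Step 4: 33 days after Apr 7, 2020 (when the final cure demand is issued) is May 10, 2020; not done until May 15, 2020, 5 days after the deadline.
Later steps need not be reached.

No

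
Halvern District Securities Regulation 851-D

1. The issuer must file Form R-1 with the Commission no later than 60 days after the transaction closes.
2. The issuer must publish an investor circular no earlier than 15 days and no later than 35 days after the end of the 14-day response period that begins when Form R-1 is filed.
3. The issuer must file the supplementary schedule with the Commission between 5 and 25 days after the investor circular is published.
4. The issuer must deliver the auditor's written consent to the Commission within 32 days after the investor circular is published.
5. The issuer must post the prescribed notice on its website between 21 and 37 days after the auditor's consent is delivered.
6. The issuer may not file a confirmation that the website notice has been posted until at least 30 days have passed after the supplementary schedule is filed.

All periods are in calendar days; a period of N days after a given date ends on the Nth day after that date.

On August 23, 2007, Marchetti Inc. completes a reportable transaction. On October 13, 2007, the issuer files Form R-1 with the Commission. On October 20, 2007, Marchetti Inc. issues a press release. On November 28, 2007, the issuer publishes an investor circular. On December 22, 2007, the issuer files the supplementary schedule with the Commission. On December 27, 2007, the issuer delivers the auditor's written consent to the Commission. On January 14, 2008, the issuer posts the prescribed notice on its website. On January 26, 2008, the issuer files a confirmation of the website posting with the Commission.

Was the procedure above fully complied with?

Step 1: 60 days after August 23, 2007 (when the transaction closes) is October 22, 2007; October 13, 2007 is within that limit.
Step 2: the window is 15–35 days after October 27, 2007 (end of the 14-day response period, which began when Form R-1 is filed on October 13, 2007), so November 11, 2007 through December 1, 2007; November 28, 2007 falls inside that range.
Step 3: the window is 5–25 days after November 28, 2007 (when the investor circular is published), so December 3, 2007 through December 23, 2007; done December 22, 2007 — within the window.
Step 4: 32 days after November 28, 2007 (when the investor circular is published) is December 30, 2007; completed December 27, 2007, before the deadline.
Step 5: the window is 21–37 days after December 27, 2007 (when the auditor's consent is delivered), so January 17, 2008 through February 2, 2008; January 14, 2008 is 3 days too early.

No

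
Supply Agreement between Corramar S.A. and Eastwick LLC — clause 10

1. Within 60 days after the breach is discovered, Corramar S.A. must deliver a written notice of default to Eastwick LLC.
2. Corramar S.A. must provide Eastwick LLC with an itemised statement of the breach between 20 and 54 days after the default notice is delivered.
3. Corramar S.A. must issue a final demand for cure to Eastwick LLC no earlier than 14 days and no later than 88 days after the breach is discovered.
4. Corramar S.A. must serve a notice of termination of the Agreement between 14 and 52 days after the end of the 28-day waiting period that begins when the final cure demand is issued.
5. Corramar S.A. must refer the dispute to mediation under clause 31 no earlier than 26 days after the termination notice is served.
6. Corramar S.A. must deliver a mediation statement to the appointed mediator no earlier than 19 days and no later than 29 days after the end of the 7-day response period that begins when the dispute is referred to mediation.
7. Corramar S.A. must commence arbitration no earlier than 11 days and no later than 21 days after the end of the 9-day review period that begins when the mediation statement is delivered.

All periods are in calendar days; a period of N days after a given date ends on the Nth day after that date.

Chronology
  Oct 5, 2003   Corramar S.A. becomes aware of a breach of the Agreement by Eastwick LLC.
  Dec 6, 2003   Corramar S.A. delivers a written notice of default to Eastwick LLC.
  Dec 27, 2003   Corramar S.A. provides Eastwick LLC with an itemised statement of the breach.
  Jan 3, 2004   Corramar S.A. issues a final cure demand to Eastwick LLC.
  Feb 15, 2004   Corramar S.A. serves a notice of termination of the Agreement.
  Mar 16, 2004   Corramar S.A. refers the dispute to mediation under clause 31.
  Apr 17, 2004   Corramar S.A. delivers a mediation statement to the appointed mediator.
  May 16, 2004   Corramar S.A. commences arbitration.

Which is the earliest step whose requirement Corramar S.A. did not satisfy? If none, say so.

Step 1: 60 days after Oct 5, 2003 (when the breach is discovered) is Dec 4, 2003; not done until Dec 6, 2003, 2 days after the deadline.

Step 1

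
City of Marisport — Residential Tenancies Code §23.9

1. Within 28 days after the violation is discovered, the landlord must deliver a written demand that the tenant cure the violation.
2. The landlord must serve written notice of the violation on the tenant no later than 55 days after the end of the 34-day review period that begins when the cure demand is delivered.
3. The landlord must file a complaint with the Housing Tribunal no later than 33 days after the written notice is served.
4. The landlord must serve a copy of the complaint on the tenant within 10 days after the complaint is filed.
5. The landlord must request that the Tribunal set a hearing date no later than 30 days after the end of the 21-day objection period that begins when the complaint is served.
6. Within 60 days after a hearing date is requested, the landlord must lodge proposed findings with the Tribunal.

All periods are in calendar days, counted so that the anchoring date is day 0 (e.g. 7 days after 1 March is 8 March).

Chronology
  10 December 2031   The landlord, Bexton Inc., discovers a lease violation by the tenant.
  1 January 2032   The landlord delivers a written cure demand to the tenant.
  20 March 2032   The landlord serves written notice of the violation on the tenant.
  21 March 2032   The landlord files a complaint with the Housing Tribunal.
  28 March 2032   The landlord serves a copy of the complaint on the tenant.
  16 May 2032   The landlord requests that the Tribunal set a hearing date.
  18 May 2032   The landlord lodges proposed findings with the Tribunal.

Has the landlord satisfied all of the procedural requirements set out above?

Yes

(1) due by 10 December 2031 + 28 days = 7 January 2032; done 1 January 2032 — timely.
(2) due by 4 February 2032 + 55 days = 30 March 2032; done 20 March 2032 — timely.
(3) due by 20 March 2032 + 33 days = 22 April 2032; completed 21 March 2032, before the deadline.
(4) due by 21 March 2032 + 10 days = 31 March 2032; done 28 March 2032 — timely.
(5) due by 18 April 2032 + 30 days = 18 May 2032; 16 May 2032 is within that limit.
(6) due by 16 May 2032 + 60 days = 15 July 2032; completed 18 May 2032, before the deadline.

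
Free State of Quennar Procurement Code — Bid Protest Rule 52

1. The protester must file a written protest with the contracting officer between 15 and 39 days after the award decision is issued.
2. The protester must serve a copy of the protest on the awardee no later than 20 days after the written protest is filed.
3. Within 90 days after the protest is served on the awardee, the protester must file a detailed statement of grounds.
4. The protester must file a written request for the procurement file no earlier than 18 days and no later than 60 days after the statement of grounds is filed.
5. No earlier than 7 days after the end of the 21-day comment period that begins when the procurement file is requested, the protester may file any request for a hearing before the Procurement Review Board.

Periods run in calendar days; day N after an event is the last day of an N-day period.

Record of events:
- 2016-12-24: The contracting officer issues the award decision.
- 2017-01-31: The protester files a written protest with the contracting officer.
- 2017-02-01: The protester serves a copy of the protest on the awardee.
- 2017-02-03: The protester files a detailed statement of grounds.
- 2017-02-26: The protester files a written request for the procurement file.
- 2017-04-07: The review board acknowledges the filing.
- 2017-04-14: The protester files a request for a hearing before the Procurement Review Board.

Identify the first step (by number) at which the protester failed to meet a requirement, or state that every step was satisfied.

None — every step was satisfied

(1) the permitted window runs from 2016-12-24 + 15 = 2017-01-08 to 2016-12-24 + 39 = 2017-02-01; done 2017-01-31, which is between those dates.
(2) due by 2017-01-31 + 20 days = 2017-02-20; completed 2017-02-01, before the deadline.
(3) due by 2017-02-01 + 90 days = 2017-05-02; done 2017-02-03 — timely.
(4) the permitted window runs from 2017-02-03 + 18 = 2017-02-21 to 2017-02-03 + 60 = 2017-04-04; done 2017-02-26 — within the window.
(5) permitted from 2017-03-19 + 7 days = 2017-03-26 onward; done 2017-04-14, after the minimum wait.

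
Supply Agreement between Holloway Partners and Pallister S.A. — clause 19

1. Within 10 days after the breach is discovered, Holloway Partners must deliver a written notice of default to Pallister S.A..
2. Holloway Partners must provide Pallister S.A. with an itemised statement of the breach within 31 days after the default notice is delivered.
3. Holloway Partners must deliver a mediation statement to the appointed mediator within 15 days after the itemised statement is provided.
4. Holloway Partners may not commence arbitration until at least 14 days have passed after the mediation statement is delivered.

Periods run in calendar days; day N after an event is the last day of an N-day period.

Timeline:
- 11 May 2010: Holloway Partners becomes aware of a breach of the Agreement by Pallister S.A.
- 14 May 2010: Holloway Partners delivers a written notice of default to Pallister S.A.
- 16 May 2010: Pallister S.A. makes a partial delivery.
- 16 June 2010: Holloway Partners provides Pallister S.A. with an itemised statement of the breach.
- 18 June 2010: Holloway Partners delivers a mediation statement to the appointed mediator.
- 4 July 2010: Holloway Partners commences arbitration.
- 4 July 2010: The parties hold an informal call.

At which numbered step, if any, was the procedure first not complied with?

Step 2

(1) due by 11 May 2010 + 10 days = 21 May 2010; 14 May 2010 is within that limit.
(2) due by 14 May 2010 + 31 days = 14 June 2010; 16 June 2010 misses that deadline by 2 days.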